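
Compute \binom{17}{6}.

12376

C(17,6) = (17·16·15·14·13·12) / 6! = 8910720 / 720 = 12376.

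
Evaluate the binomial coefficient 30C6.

593775

C(30,6) = (30·29·28·27·26·25) / 6! = 427518000 / 720 = 593775.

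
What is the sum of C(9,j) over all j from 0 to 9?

512

Setting x = 1 in (1+x)^9 gives Σ C(9,j) = 2^9 = 512.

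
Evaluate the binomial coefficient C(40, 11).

C(40,11) = (40·39·38·37·36·35·34·33·32·31·30) / 11! = 92279715720192000 / 39916800 = 2311801440.

2311801440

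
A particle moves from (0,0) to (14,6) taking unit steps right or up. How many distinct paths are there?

Each path is a sequence of 20 steps with 14 rights: C(20,14) = 38760.

38760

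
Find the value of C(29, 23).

475020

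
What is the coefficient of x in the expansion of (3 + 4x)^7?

The general term is C(7,j)·(3)^j·(4x)^(7-j); the x^1 term has j = 6.
C(7,6) = 7.
Coefficient = C(7,6) · 3^6 · 4^1 = 7 · 729 · 4 = 20412.

20412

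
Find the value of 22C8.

319770

C(22,8) = (22·21·20·19·18·17·16·15) / 8! = 12893126400 / 40320 = 319770.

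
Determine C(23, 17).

100947

C(23,17) = C(23,6) by symmetry.
C(23,6) = (23·22·21·20·19·18) / 6! = 72681840 / 720 = 100947.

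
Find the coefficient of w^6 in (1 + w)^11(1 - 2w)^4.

Coefficient of w^6 = Σ_{j} C(11,j)·1^j·C(4,6-j)·(-2)^(6-j) for j from 2 to 6.
= 880 + (-5280) + 7920 + (-3696) + 462 = 286.

286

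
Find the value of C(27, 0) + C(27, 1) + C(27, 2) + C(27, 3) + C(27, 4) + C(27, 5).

1 + 27 + 351 + 2925 + 17550 + 80730 = 101584.

101584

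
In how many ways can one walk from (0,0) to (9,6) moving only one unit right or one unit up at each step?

Each path is a sequence of 15 steps with 9 rights: C(15,9) = 5005.

5005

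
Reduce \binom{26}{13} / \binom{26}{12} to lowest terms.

C(n,k+1)/C(n,k) = (n−k)/(k+1) = (26−12)/(12+1) = 14/13.

14/13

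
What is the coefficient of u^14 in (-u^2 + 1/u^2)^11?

General term: C(11,j)·(-u^2)^j·(1/u^2)^(11-j), with u-exponent 2j − 2(11−j) = 4j − 22.
Set 4j − 22 = 14: j = 9.
C(11,9) = 55; (-1)^9 = -1; 1^2 = 1.
Coefficient = 55 · (-1) · 1 = -55.

-55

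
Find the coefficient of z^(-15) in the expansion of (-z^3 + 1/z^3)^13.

General term: C(13,j)·(-z^3)^j·(1/z^3)^(13-j), with z-exponent 3j − 3(13−j) = 6j − 39.
Set 6j − 39 = -15: j = 4.
C(13,4) = 715; (-1)^4 = 1; 1^9 = 1.
Coefficient = 715 · 1 · 1 = 715.

715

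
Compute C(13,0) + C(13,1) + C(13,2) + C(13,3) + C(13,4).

1093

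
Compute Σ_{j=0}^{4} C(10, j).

386

1 + 10 + 45 + 120 + 210 = 386.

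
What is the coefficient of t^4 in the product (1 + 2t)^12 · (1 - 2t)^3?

336

Coefficient of t^4 = Σ_{j} C(12,j)·2^j·C(3,4-j)·(-2)^(4-j) for j from 1 to 4.
= (-192) + 3168 + (-10560) + 7920 = 336.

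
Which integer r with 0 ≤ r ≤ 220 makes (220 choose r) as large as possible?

C(220,r) is maximized at r = 220/2 = 110.

110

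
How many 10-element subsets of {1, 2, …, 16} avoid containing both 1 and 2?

All 10-subsets: C(16,10) = 8008. Those containing both fixed elements: C(14,8) = 3003.
8008 − 3003 = 5005.

5005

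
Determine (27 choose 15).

17383860

C(27,15) = C(27,12) by symmetry.
C(27,12) = (27·26·25·24·23·22·21·20·19·18·17·16) / 12! = 8326896754176000 / 479001600 = 17383860.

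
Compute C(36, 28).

30260340

C(36,28) = C(36,8) by symmetry.
C(36,8) = (36·35·34·33·32·31·30·29) / 8! = 1220096908800 / 40320 = 30260340.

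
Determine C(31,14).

265182525

C(31,14) = (31·30·29·28·27·26·25·24·23·22·21·20·19·18) / 14! = 23118159385601280000 / 87178291200 = 265182525.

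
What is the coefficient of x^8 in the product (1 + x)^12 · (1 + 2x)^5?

155375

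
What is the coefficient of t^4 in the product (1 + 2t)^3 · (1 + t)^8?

Coefficient of t^4 = Σ_{j} C(3,j)·2^j·C(8,4-j)·1^(4-j) for j from 0 to 3.
= 70 + 336 + 336 + 64 = 806.

806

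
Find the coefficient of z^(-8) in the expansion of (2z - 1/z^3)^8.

1120

General term: C(8,j)·(2z)^j·(-1/z^3)^(8-j), with z-exponent 1j − 3(8−j) = 4j − 24.
Set 4j − 24 = -8: j = 4.
C(8,4) = 70; 2^4 = 16; (-1)^4 = 1.
Coefficient = 70 · 16 · 1 = 1120.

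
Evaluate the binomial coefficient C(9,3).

C(9,3) = (9·8·7) / 3! = 504 / 6 = 84.

84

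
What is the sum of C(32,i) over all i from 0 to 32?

4294967296

The entries of row 32 sum to 2^32 = 4294967296.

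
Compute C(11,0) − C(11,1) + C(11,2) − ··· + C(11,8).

The partial alternating sum Σ_{k=0}^{8} (−1)^k C(11,k) = (−1)^8 C(10,8) = 45.

45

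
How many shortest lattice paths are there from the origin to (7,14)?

Each path is a sequence of 21 steps with 7 rights: C(21,7) = 116280.

116280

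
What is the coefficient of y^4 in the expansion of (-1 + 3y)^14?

81081

The general term is C(14,j)·(-1)^j·(3y)^(14-j); the y^4 term has j = 10.
C(14,10) = 1001.
Coefficient = C(14,10) · 3^4 = 1001 · 81 = 81081.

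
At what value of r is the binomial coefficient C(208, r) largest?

C(208,r) is maximized at r = 208/2 = 104.

104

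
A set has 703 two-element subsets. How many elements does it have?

38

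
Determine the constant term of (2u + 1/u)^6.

160

General term: C(6,j)·(2u)^j·(1/u)^(6-j), with u-exponent 1j − 1(6−j) = 2j − 6.
Set 2j − 6 = 0: j = 3.
C(6,3) = 20; 2^3 = 8; 1^3 = 1.
Coefficient = 20 · 8 · 1 = 160.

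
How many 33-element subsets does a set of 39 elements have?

3262623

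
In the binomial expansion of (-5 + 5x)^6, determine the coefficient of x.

The general term is C(6,j)·(-5)^j·(5x)^(6-j); the x^1 term has j = 5.
C(6,5) = 6.
Coefficient = C(6,5) · (-5)^5 · 5^1 = 6 · (-3125) · 5 = -93750.

-93750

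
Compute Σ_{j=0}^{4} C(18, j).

1 + 18 + 153 + 816 + 3060 = 4048.

4048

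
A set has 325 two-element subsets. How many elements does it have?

26

n(n−1)/2 = 325 ⇒ n(n−1) = 650. Since 26·25 = 650, n = 26.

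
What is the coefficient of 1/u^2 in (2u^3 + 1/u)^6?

12

General term: C(6,j)·(2u^3)^j·(1/u)^(6-j), with u-exponent 3j − 1(6−j) = 4j − 6.
Set 4j − 6 = -2: j = 1.
C(6,1) = 6; 2^1 = 2; 1^5 = 1.
Coefficient = 6 · 2 · 1 = 12.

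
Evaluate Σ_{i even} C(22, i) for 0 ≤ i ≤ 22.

2097152

Half of (1+1)^22 + (1−1)^22 gives the even-index sum: 2^21 = 2097152.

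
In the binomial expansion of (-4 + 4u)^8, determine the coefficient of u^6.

1835008

The general term is C(8,j)·(-4)^j·(4u)^(8-j); the u^6 term has j = 2.
C(8,2) = 28.
Coefficient = C(8,2) · (-4)^2 · 4^6 = 28 · 16 · 4096 = 1835008.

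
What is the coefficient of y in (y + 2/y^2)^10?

960

General term: C(10,j)·(y)^j·(2/y^2)^(10-j), with y-exponent 1j − 2(10−j) = 3j − 20.
Set 3j − 20 = 1: j = 7.
C(10,7) = 120; 1^7 = 1; 2^3 = 8.
Coefficient = 120 · 1 · 8 = 960.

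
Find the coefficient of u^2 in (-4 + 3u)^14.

13740539904

The general term is C(14,j)·(-4)^j·(3u)^(14-j); the u^2 term has j = 12.
C(14,12) = 91.
Coefficient = C(14,12) · (-4)^12 · 3^2 = 91 · 16777216 · 9 = 13740539904.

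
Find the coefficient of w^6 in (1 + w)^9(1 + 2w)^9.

Coefficient of w^6 = Σ_{j} C(9,j)·1^j·C(9,6-j)·2^(6-j) for j from 0 to 6.
= 5376 + 36288 + 72576 + 56448 + 18144 + 2268 + 84 = 191184.

191184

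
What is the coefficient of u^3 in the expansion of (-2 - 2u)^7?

The general term is C(7,j)·(-2)^j·(-2u)^(7-j); the u^3 term has j = 4.
C(7,4) = 35.
Coefficient = C(7,4) · (-2)^4 · (-2)^3 = 35 · 16 · (-8) = -4480.

-4480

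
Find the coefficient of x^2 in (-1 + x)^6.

The general term is C(6,j)·(-1)^j·(x)^(6-j); the x^2 term has j = 4.
C(6,4) = 15.
Coefficient = C(6,4) = 15.

15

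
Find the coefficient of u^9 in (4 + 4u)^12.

3690987520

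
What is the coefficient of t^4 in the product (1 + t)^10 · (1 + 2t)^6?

Coefficient of t^4 = Σ_{j} C(10,j)·1^j·C(6,4-j)·2^(4-j) for j from 0 to 4.
= 240 + 1600 + 2700 + 1440 + 210 = 6190.

6190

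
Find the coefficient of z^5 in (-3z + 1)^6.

The general term is C(6,j)·(-3z)^j·(1)^(6-j); the z^5 term has j = 5.
C(6,5) = 6.
Coefficient = C(6,5) · (-3)^5 = 6 · (-243) = -1458.

-1458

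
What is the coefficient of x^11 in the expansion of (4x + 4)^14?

97710505984

The general term is C(14,j)·(4x)^j·(4)^(14-j); the x^11 term has j = 11.
C(14,11) = 364.
Coefficient = C(14,11) · 4^11 · 4^3 = 364 · 4194304 · 64 = 97710505984.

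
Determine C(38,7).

12620256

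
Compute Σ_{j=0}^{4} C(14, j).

1471

1 + 14 + 91 + 364 + 1001 = 1471.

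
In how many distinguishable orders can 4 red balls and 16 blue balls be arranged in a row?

4845

Choose positions for the red balls: C(20,4) = 4845.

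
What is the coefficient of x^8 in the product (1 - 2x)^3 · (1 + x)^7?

Coefficient of x^8 = Σ_{j} C(3,j)·(-2)^j·C(7,8-j)·1^(8-j) for j from 1 to 3.
= (-6) + 84 + (-168) = -90.

-90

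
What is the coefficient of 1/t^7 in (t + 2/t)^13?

General term: C(13,j)·(t)^j·(2/t)^(13-j), with t-exponent 1j − 1(13−j) = 2j − 13.
Set 2j − 13 = -7: j = 3.
C(13,3) = 286; 1^3 = 1; 2^10 = 1024.
Coefficient = 286 · 1 · 1024 = 292864.

292864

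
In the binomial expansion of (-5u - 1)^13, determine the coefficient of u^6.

-26812500

The general term is C(13,j)·(-5u)^j·(-1)^(13-j); the u^6 term has j = 6.
C(13,6) = 1716.
Coefficient = C(13,6) · (-5)^6 · (-1)^7 = 1716 · 15625 · (-1) = -26812500.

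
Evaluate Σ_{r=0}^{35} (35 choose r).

Setting x = 1 in (1+x)^35 gives Σ C(35,r) = 2^35 = 34359738368.

34359738368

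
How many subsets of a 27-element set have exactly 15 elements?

17383860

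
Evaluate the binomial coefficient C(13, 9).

C(13,9) = C(13,4) by symmetry.
C(13,4) = (13·12·11·10) / 4! = 17160 / 24 = 715.

715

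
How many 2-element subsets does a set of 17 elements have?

136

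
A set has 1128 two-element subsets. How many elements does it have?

48

n(n−1)/2 = 1128 ⇒ n(n−1) = 2256. Since 48·47 = 2256, n = 48.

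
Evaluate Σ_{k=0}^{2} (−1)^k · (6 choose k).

10

The partial alternating sum Σ_{k=0}^{2} (−1)^k C(6,k) = (−1)^2 C(5,2) = 10.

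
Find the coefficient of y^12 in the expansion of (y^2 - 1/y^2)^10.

General term: C(10,j)·(y^2)^j·(-1/y^2)^(10-j), with y-exponent 2j − 2(10−j) = 4j − 20.
Set 4j − 20 = 12: j = 8.
C(10,8) = 45; 1^8 = 1; (-1)^2 = 1.
Coefficient = 45 · 1 · 1 = 45.

45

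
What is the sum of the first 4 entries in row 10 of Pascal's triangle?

176

1 + 10 + 45 + 120 = 176.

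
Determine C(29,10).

20030010

C(29,10) = (29·28·27·26·25·24·23·22·21·20) / 10! = 72684900288000 / 3628800 = 20030010.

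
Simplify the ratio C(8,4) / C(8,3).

C(n,k+1)/C(n,k) = (n−k)/(k+1) = (8−3)/(3+1) = 5/4.

5/4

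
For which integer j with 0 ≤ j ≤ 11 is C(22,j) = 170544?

7

C(22,j) increases on 0 ≤ j ≤ 11. C(22,6) = 74613 and C(22,7) = 170544, so j = 7.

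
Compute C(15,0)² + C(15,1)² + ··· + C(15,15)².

155117520

Σ C(15,i)² is the coefficient of x^15 in (1+x)^15(1+x)^15 = (1+x)^30, i.e. C(30,15) = 155117520.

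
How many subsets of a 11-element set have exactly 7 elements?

Choose the 7 positions: C(11,7) = 330.

330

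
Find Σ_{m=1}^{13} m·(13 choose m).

Differentiating (1+x)^13 and setting x=1: Σ m·C(13,m) = 13·2^12 = 53248.

53248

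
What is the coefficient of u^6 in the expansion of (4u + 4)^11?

The general term is C(11,j)·(4u)^j·(4)^(11-j); the u^6 term has j = 6.
C(11,6) = 462.
Coefficient = C(11,6) · 4^6 · 4^5 = 462 · 4096 · 1024 = 1937768448.

1937768448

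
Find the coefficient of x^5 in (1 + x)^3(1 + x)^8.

(1 + x)^3(1 + x)^8 = (1 + x)^11, so the coefficient of x^5 is C(11,5)·1^5 = 462·1 = 462.

462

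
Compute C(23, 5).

C(23,5) = (23·22·21·20·19) / 5! = 4037880 / 120 = 33649.

33649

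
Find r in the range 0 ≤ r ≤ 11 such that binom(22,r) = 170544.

C(22,r) increases on 0 ≤ r ≤ 11. C(22,6) = 74613 and C(22,7) = 170544, so r = 7.

7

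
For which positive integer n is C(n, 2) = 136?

n(n−1)/2 = 136 ⇒ n(n−1) = 272. Since 17·16 = 272, n = 17.

17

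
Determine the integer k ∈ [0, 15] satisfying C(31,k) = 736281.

C(31,k) increases on 0 ≤ k ≤ 15. C(31,5) = 169911 and C(31,6) = 736281, so k = 6.

6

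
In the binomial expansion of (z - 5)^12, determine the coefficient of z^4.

The general term is C(12,j)·(z)^j·(-5)^(12-j); the z^4 term has j = 4.
C(12,4) = 495.
Coefficient = C(12,4) · (-5)^8 = 495 · 390625 = 193359375.

193359375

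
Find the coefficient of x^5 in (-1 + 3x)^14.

-486486

The general term is C(14,j)·(-1)^j·(3x)^(14-j); the x^5 term has j = 9.
C(14,9) = 2002.
Coefficient = C(14,9) · (-1)^9 · 3^5 = 2002 · (-1) · 243 = -486486.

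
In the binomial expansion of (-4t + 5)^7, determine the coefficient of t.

-437500

The general term is C(7,j)·(-4t)^j·(5)^(7-j); the t^1 term has j = 1.
C(7,1) = 7.
Coefficient = C(7,1) · (-4)^1 · 5^6 = 7 · (-4) · 15625 = -437500.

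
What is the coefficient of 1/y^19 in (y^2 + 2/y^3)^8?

1024

General term: C(8,j)·(y^2)^j·(2/y^3)^(8-j), with y-exponent 2j − 3(8−j) = 5j − 24.
Set 5j − 24 = -19: j = 1.
C(8,1) = 8; 1^1 = 1; 2^7 = 128.
Coefficient = 8 · 1 · 128 = 1024.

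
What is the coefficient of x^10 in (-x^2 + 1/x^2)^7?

7

General term: C(7,j)·(-x^2)^j·(1/x^2)^(7-j), with x-exponent 2j − 2(7−j) = 4j − 14.
Set 4j − 14 = 10: j = 6.
C(7,6) = 7; (-1)^6 = 1; 1^1 = 1.
Coefficient = 7 · 1 · 1 = 7.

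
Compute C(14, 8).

C(14,8) = C(14,6) by symmetry.
C(14,6) = (14·13·12·11·10·9) / 6! = 2162160 / 720 = 3003.

3003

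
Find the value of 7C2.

C(7,2) = (7·6) / 2! = 42 / 2 = 21.

21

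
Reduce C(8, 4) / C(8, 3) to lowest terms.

C(n,k+1)/C(n,k) = (n−k)/(k+1) = (8−3)/(3+1) = 5/4.

5/4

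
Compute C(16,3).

560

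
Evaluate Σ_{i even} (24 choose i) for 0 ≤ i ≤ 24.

Even-i terms of row 24 sum to 2^23 = 8388608.

8388608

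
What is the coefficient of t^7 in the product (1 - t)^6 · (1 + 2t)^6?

Coefficient of t^7 = Σ_{j} C(6,j)·(-1)^j·C(6,7-j)·2^(7-j) for j from 1 to 6.
= (-384) + 2880 + (-4800) + 2400 + (-360) + 12 = -252.

-252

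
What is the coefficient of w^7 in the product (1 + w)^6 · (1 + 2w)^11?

Coefficient of w^7 = Σ_{j} C(6,j)·1^j·C(11,7-j)·2^(7-j) for j from 0 to 6.
= 42240 + 177408 + 221760 + 105600 + 19800 + 1320 + 22 = 568150.

568150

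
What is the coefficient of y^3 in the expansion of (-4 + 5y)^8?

The general term is C(8,j)·(-4)^j·(5y)^(8-j); the y^3 term has j = 5.
C(8,5) = 56.
Coefficient = C(8,5) · (-4)^5 · 5^3 = 56 · (-1024) · 125 = -7168000.

-7168000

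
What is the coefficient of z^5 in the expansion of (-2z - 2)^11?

-946176

The general term is C(11,j)·(-2z)^j·(-2)^(11-j); the z^5 term has j = 5.
C(11,5) = 462.
Coefficient = C(11,5) · (-2)^5 · (-2)^6 = 462 · (-32) · 64 = -946176.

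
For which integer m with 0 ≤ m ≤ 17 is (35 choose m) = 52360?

4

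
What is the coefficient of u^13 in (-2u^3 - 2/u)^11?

-946176

General term: C(11,j)·(-2u^3)^j·(-2/u)^(11-j), with u-exponent 3j − 1(11−j) = 4j − 11.
Set 4j − 11 = 13: j = 6.
C(11,6) = 462; (-2)^6 = 64; (-2)^5 = -32.
Coefficient = 462 · 64 · (-32) = -946176.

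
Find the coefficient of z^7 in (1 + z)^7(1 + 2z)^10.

433905

Coefficient of z^7 = Σ_{j} C(7,j)·1^j·C(10,7-j)·2^(7-j) for j from 0 to 7.
= 15360 + 94080 + 169344 + 117600 + 33600 + 3780 + 140 + 1 = 433905.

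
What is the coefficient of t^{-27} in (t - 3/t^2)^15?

71744535

General term: C(15,j)·(t)^j·(-3/t^2)^(15-j), with t-exponent 1j − 2(15−j) = 3j − 30.
Set 3j − 30 = -27: j = 1.
C(15,1) = 15; 1^1 = 1; (-3)^14 = 4782969.
Coefficient = 15 · 1 · 4782969 = 71744535.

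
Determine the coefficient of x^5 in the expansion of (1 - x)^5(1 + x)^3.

-6

Coefficient of x^5 = Σ_{j} C(5,j)·(-1)^j·C(3,5-j)·1^(5-j) for j from 2 to 5.
= 10 + (-30) + 15 + (-1) = -6.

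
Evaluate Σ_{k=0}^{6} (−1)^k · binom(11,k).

210

The partial alternating sum Σ_{k=0}^{6} (−1)^k C(11,k) = (−1)^6 C(10,6) = 210.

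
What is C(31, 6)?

736281

C(31,6) = (31·30·29·28·27·26) / 6! = 530122320 / 720 = 736281.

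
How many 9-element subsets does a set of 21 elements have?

C(21,9) = (21·20·19·18·17·16·15·14·13) / 9! = 106661318400 / 362880 = 293930.

293930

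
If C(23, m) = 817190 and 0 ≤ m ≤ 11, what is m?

C(23,m) increases on 0 ≤ m ≤ 11. C(23,8) = 490314 and C(23,9) = 817190, so m = 9.

9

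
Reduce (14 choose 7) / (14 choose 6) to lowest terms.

8/7

C(n,k+1)/C(n,k) = (n−k)/(k+1) = (14−6)/(6+1) = 8/7.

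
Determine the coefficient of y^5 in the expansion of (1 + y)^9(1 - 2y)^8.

-322

Coefficient of y^5 = Σ_{j} C(9,j)·1^j·C(8,5-j)·(-2)^(5-j) for j from 0 to 5.
= (-1792) + 10080 + (-16128) + 9408 + (-2016) + 126 = -322.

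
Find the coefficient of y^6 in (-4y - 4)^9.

The general term is C(9,j)·(-4y)^j·(-4)^(9-j); the y^6 term has j = 6.
C(9,6) = 84.
Coefficient = C(9,6) · (-4)^6 · (-4)^3 = 84 · 4096 · (-64) = -22020096.

-22020096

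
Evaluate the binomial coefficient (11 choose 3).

165

C(11,3) = (11·10·9) / 3! = 990 / 6 = 165.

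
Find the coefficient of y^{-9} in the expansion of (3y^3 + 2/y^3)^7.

General term: C(7,j)·(3y^3)^j·(2/y^3)^(7-j), with y-exponent 3j − 3(7−j) = 6j − 21.
Set 6j − 21 = -9: j = 2.
C(7,2) = 21; 3^2 = 9; 2^5 = 32.
Coefficient = 21 · 9 · 32 = 6048.

6048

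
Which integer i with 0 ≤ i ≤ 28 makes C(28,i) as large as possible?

14

C(28,i) is maximized at i = 28/2 = 14.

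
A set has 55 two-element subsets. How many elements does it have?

n(n−1)/2 = 55 ⇒ n(n−1) = 110. Since 11·10 = 110, n = 11.

11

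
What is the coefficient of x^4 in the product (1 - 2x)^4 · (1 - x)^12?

4239

Coefficient of x^4 = Σ_{j} C(4,j)·(-2)^j·C(12,4-j)·(-1)^(4-j) for j from 0 to 4.
= 495 + 1760 + 1584 + 384 + 16 = 4239.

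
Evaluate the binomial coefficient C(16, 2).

120

C(16,2) = (16·15) / 2! = 240 / 2 = 120.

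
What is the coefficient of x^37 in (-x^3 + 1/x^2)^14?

-14

General term: C(14,j)·(-x^3)^j·(1/x^2)^(14-j), with x-exponent 3j − 2(14−j) = 5j − 28.
Set 5j − 28 = 37: j = 13.
C(14,13) = 14; (-1)^13 = -1; 1^1 = 1.
Coefficient = 14 · (-1) · 1 = -14.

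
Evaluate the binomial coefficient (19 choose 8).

C(19,8) = (19·18·17·16·15·14·13·12) / 8! = 3047466240 / 40320 = 75582.

75582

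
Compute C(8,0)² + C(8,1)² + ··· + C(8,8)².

Σ C(8,i)² is the coefficient of x^8 in (1+x)^8(1+x)^8 = (1+x)^16, i.e. C(16,8) = 12870.

12870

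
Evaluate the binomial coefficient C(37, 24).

3562467300

C(37,24) = C(37,13) by symmetry.
C(37,13) = (37·36·35·34·33·32·31·30·29·28·27·26·25) / 13! = 22183557976419840000 / 6227020800 = 3562467300.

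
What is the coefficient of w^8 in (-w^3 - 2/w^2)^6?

60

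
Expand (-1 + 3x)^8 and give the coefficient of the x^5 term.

The general term is C(8,j)·(-1)^j·(3x)^(8-j); the x^5 term has j = 3.
C(8,3) = 56.
Coefficient = C(8,3) · (-1)^3 · 3^5 = 56 · (-1) · 243 = -13608.

-13608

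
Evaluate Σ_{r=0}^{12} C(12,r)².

2704156

By Vandermonde's identity, Σ C(12,r)² = C(24,12) = 2704156.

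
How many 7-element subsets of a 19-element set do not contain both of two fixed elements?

44200

All 7-subsets: C(19,7) = 50388. Those containing both fixed elements: C(17,5) = 6188.
50388 − 6188 = 44200.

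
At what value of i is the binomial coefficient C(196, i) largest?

C(196,i) is maximized at i = 196/2 = 98.

98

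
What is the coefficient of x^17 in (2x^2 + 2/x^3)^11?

General term: C(11,j)·(2x^2)^j·(2/x^3)^(11-j), with x-exponent 2j − 3(11−j) = 5j − 33.
Set 5j − 33 = 17: j = 10.
C(11,10) = 11; 2^10 = 1024; 2^1 = 2.
Coefficient = 11 · 1024 · 2 = 22528.

22528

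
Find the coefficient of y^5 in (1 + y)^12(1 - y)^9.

99

Coefficient of y^5 = Σ_{j} C(12,j)·1^j·C(9,5-j)·(-1)^(5-j) for j from 0 to 5.
= (-126) + 1512 + (-5544) + 7920 + (-4455) + 792 = 99.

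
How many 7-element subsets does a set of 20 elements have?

77520

C(20,7) = (20·19·18·17·16·15·14) / 7! = 390700800 / 5040 = 77520.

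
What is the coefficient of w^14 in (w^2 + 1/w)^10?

General term: C(10,j)·(w^2)^j·(1/w)^(10-j), with w-exponent 2j − 1(10−j) = 3j − 10.
Set 3j − 10 = 14: j = 8.
C(10,8) = 45; 1^8 = 1; 1^2 = 1.
Coefficient = 45 · 1 · 1 = 45.

45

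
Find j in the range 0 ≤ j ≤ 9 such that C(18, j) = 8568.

C(18,j) increases on 0 ≤ j ≤ 9. C(18,4) = 3060 and C(18,5) = 8568, so j = 5.

5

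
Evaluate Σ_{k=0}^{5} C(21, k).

1 + 21 + 210 + 1330 + 5985 + 20349 = 27896.

27896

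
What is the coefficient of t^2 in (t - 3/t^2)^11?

General term: C(11,j)·(t)^j·(-3/t^2)^(11-j), with t-exponent 1j − 2(11−j) = 3j − 22.
Set 3j − 22 = 2: j = 8.
C(11,8) = 165; 1^8 = 1; (-3)^3 = -27.
Coefficient = 165 · 1 · (-27) = -4455.

-4455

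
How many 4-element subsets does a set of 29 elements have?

C(29,4) = (29·28·27·26) / 4! = 570024 / 24 = 23751.

23751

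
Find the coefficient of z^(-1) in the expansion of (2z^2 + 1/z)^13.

11440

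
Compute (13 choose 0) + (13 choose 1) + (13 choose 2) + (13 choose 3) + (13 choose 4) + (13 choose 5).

2380

1 + 13 + 78 + 286 + 715 + 1287 = 2380.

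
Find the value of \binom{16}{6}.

8008

C(16,6) = (16·15·14·13·12·11) / 6! = 5765760 / 720 = 8008.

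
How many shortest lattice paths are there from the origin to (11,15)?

Each path is a sequence of 26 steps with 11 rights: C(26,11) = 7726160.

7726160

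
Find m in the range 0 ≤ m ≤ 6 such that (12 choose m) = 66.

C(12,m) increases on 0 ≤ m ≤ 6. C(12,1) = 12 and C(12,2) = 66, so m = 2.

2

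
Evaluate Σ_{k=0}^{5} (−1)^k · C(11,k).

-252

The partial alternating sum Σ_{k=0}^{5} (−1)^k C(11,k) = (−1)^5 C(10,5) = -252.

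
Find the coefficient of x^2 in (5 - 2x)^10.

The general term is C(10,j)·(5)^j·(-2x)^(10-j); the x^2 term has j = 8.
C(10,8) = 45.
Coefficient = C(10,8) · 5^8 · (-2)^2 = 45 · 390625 · 4 = 70312500.

70312500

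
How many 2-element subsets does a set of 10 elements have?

45

C(10,2) = (10·9) / 2! = 90 / 2 = 45.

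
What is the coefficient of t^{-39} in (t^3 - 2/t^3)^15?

General term: C(15,j)·(t^3)^j·(-2/t^3)^(15-j), with t-exponent 3j − 3(15−j) = 6j − 45.
Set 6j − 45 = -39: j = 1.
C(15,1) = 15; 1^1 = 1; (-2)^14 = 16384.
Coefficient = 15 · 1 · 16384 = 245760.

245760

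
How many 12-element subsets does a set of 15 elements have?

455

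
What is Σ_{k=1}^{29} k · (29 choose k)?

Differentiating (1+x)^29 and setting x=1: Σ k·C(29,k) = 29·2^28 = 7784628224.

7784628224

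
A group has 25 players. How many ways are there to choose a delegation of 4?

12650

This is C(25,4) = 12650.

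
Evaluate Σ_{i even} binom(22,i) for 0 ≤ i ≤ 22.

Half of (1+1)^22 + (1−1)^22 gives the even-index sum: 2^21 = 2097152.

2097152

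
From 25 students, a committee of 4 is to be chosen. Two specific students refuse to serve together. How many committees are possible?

12397

All 4-subsets: C(25,4) = 12650. Those containing both fixed elements: C(23,2) = 253.
12650 − 253 = 12397.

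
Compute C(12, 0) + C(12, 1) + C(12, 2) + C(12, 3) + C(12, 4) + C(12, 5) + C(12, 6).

1 + 12 + 66 + 220 + 495 + 792 + 924 = 2510.

2510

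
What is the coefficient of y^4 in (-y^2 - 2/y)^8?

1120

General term: C(8,j)·(-y^2)^j·(-2/y)^(8-j), with y-exponent 2j − 1(8−j) = 3j − 8.
Set 3j − 8 = 4: j = 4.
C(8,4) = 70; (-1)^4 = 1; (-2)^4 = 16.
Coefficient = 70 · 1 · 16 = 1120.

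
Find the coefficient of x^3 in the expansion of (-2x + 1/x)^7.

General term: C(7,j)·(-2x)^j·(1/x)^(7-j), with x-exponent 1j − 1(7−j) = 2j − 7.
Set 2j − 7 = 3: j = 5.
C(7,5) = 21; (-2)^5 = -32; 1^2 = 1.
Coefficient = 21 · (-32) · 1 = -672.

-672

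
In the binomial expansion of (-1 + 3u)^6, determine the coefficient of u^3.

-540

The general term is C(6,j)·(-1)^j·(3u)^(6-j); the u^3 term has j = 3.
C(6,3) = 20.
Coefficient = C(6,3) · (-1)^3 · 3^3 = 20 · (-1) · 27 = -540.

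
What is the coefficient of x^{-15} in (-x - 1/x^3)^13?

-1716

General term: C(13,j)·(-x)^j·(-1/x^3)^(13-j), with x-exponent 1j − 3(13−j) = 4j − 39.
Set 4j − 39 = -15: j = 6.
C(13,6) = 1716; (-1)^6 = 1; (-1)^7 = -1.
Coefficient = 1716 · 1 · (-1) = -1716.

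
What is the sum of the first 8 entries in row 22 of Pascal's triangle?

280600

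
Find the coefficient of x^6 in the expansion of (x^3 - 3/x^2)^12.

General term: C(12,j)·(x^3)^j·(-3/x^2)^(12-j), with x-exponent 3j − 2(12−j) = 5j − 24.
Set 5j − 24 = 6: j = 6.
C(12,6) = 924; 1^6 = 1; (-3)^6 = 729.
Coefficient = 924 · 1 · 729 = 673596.

673596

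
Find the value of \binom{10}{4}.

C(10,4) = (10·9·8·7) / 4! = 5040 / 24 = 210.

210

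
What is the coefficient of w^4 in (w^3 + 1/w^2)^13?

1716

General term: C(13,j)·(w^3)^j·(1/w^2)^(13-j), with w-exponent 3j − 2(13−j) = 5j − 26.
Set 5j − 26 = 4: j = 6.
C(13,6) = 1716; 1^6 = 1; 1^7 = 1.
Coefficient = 1716 · 1 · 1 = 1716.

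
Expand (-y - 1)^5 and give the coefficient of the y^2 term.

The general term is C(5,j)·(-y)^j·(-1)^(5-j); the y^2 term has j = 2.
C(5,2) = 10.
Coefficient = C(5,2) · (-1)^3 = 10 · (-1) = -10.

-10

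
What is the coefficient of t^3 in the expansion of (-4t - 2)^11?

-2703360

The general term is C(11,j)·(-4t)^j·(-2)^(11-j); the t^3 term has j = 3.
C(11,3) = 165.
Coefficient = C(11,3) · (-4)^3 · (-2)^8 = 165 · (-64) · 256 = -2703360.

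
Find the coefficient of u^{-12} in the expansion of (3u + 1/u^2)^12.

General term: C(12,j)·(3u)^j·(1/u^2)^(12-j), with u-exponent 1j − 2(12−j) = 3j − 24.
Set 3j − 24 = -12: j = 4.
C(12,4) = 495; 3^4 = 81; 1^8 = 1.
Coefficient = 495 · 81 · 1 = 40095.

40095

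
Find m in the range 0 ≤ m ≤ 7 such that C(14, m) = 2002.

5

C(14,m) increases on 0 ≤ m ≤ 7. C(14,4) = 1001 and C(14,5) = 2002, so m = 5.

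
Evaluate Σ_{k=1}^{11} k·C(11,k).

11264

Differentiating (1+x)^11 and setting x=1: Σ k·C(11,k) = 11·2^10 = 11264.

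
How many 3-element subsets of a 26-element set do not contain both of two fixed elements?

All 3-subsets: C(26,3) = 2600. Those containing both fixed elements: C(24,1) = 24.
2600 − 24 = 2576.

2576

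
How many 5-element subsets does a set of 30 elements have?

C(30,5) = (30·29·28·27·26) / 5! = 17100720 / 120 = 142506.

142506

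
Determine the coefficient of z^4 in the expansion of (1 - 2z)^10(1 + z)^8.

-330

Coefficient of z^4 = Σ_{j} C(10,j)·(-2)^j·C(8,4-j)·1^(4-j) for j from 0 to 4.
= 70 + (-1120) + 5040 + (-7680) + 3360 = -330.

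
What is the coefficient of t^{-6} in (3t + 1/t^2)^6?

General term: C(6,j)·(3t)^j·(1/t^2)^(6-j), with t-exponent 1j − 2(6−j) = 3j − 12.
Set 3j − 12 = -6: j = 2.
C(6,2) = 15; 3^2 = 9; 1^4 = 1.
Coefficient = 15 · 9 · 1 = 135.

135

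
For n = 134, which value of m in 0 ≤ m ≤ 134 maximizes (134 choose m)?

C(134,m) is maximized at m = 134/2 = 67.

67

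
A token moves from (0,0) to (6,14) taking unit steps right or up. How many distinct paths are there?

38760

Each path is a sequence of 20 steps with 6 rights: C(20,6) = 38760.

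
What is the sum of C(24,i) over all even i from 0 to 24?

Half of (1+1)^24 + (1−1)^24 gives the even-index sum: 2^23 = 8388608.

8388608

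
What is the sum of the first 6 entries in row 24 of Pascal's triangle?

1 + 24 + 276 + 2024 + 10626 + 42504 = 55455.

55455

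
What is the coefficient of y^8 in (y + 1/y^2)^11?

11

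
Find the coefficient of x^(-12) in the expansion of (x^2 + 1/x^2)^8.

General term: C(8,j)·(x^2)^j·(1/x^2)^(8-j), with x-exponent 2j − 2(8−j) = 4j − 16.
Set 4j − 16 = -12: j = 1.
C(8,1) = 8; 1^1 = 1; 1^7 = 1.
Coefficient = 8 · 1 · 1 = 8.

8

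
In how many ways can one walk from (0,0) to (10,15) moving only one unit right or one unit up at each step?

3268760

Each path is a sequence of 25 steps with 10 rights: C(25,10) = 3268760.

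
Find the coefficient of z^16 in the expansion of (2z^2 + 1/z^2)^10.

General term: C(10,j)·(2z^2)^j·(1/z^2)^(10-j), with z-exponent 2j − 2(10−j) = 4j − 20.
Set 4j − 20 = 16: j = 9.
C(10,9) = 10; 2^9 = 512; 1^1 = 1.
Coefficient = 10 · 512 · 1 = 5120.

5120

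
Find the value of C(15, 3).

455

C(15,3) = (15·14·13) / 3! = 2730 / 6 = 455.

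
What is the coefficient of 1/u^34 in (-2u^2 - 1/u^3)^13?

-26

General term: C(13,j)·(-2u^2)^j·(-1/u^3)^(13-j), with u-exponent 2j − 3(13−j) = 5j − 39.
Set 5j − 39 = -34: j = 1.
C(13,1) = 13; (-2)^1 = -2; (-1)^12 = 1.
Coefficient = 13 · (-2) · 1 = -26.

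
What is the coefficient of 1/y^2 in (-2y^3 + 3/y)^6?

-2916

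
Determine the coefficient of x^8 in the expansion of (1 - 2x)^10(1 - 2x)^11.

52093440

(1 - 2x)^10(1 - 2x)^11 = (1 - 2x)^21, so the coefficient of x^8 is C(21,8)·(-2)^8 = 203490·256 = 52093440.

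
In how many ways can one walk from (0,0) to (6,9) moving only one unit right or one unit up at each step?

5005

Each path is a sequence of 15 steps with 6 rights: C(15,6) = 5005.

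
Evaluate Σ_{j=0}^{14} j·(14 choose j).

114688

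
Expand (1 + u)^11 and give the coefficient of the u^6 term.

The general term is C(11,j)·(1)^j·(u)^(11-j); the u^6 term has j = 5.
C(11,5) = 462.
Coefficient = C(11,5) = 462.

462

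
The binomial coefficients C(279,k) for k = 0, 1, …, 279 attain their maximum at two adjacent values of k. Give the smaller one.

139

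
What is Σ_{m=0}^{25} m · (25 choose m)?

419430400

Differentiating (1+x)^25 and setting x=1: Σ m·C(25,m) = 25·2^24 = 419430400.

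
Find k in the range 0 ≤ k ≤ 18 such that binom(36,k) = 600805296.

C(36,k) increases on 0 ≤ k ≤ 18. C(36,10) = 254186856 and C(36,11) = 600805296, so k = 11.

11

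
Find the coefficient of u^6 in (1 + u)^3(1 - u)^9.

Coefficient of u^6 = Σ_{j} C(3,j)·1^j·C(9,6-j)·(-1)^(6-j) for j from 0 to 3.
= 84 + (-378) + 378 + (-84) = 0.

0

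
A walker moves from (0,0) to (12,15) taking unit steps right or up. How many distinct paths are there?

Each path is a sequence of 27 steps with 12 rights: C(27,12) = 17383860.

17383860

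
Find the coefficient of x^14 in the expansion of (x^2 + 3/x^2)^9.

27

General term: C(9,j)·(x^2)^j·(3/x^2)^(9-j), with x-exponent 2j − 2(9−j) = 4j − 18.
Set 4j − 18 = 14: j = 8.
C(9,8) = 9; 1^8 = 1; 3^1 = 3.
Coefficient = 9 · 1 · 3 = 27.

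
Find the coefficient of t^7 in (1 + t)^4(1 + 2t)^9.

Coefficient of t^7 = Σ_{j} C(4,j)·1^j·C(9,7-j)·2^(7-j) for j from 0 to 4.
= 4608 + 21504 + 24192 + 8064 + 672 = 59040.

59040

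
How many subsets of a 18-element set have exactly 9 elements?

48620

Choose the 9 positions: C(18,9) = 48620.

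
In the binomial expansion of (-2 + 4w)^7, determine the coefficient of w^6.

The general term is C(7,j)·(-2)^j·(4w)^(7-j); the w^6 term has j = 1.
C(7,1) = 7.
Coefficient = C(7,1) · (-2)^1 · 4^6 = 7 · (-2) · 4096 = -57344.

-57344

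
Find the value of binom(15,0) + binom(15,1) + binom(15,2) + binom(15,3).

1 + 15 + 105 + 455 = 576.

576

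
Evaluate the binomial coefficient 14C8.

C(14,8) = C(14,6) by symmetry.
C(14,6) = (14·13·12·11·10·9) / 6! = 2162160 / 720 = 3003.

3003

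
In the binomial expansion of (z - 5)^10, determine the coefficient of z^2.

The general term is C(10,j)·(z)^j·(-5)^(10-j); the z^2 term has j = 2.
C(10,2) = 45.
Coefficient = C(10,2) · (-5)^8 = 45 · 390625 = 17578125.

17578125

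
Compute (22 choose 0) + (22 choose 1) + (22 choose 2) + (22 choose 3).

1 + 22 + 231 + 1540 = 1794.

1794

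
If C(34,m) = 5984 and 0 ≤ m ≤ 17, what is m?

3

C(34,m) increases on 0 ≤ m ≤ 17. C(34,2) = 561 and C(34,3) = 5984, so m = 3.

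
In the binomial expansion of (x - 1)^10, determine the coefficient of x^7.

-120

The general term is C(10,j)·(x)^j·(-1)^(10-j); the x^7 term has j = 7.
C(10,7) = 120.
Coefficient = C(10,7) · (-1)^3 = 120 · (-1) = -120.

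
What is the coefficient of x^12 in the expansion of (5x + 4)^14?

The general term is C(14,j)·(5x)^j·(4)^(14-j); the x^12 term has j = 12.
C(14,12) = 91.
Coefficient = C(14,12) · 5^12 · 4^2 = 91 · 244140625 · 16 = 355468750000.

355468750000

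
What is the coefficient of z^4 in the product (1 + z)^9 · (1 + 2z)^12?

Coefficient of z^4 = Σ_{j} C(9,j)·1^j·C(12,4-j)·2^(4-j) for j from 0 to 4.
= 7920 + 15840 + 9504 + 2016 + 126 = 35406.

35406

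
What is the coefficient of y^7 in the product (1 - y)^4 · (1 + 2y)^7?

Coefficient of y^7 = Σ_{j} C(4,j)·(-1)^j·C(7,7-j)·2^(7-j) for j from 0 to 4.
= 128 + (-1792) + 4032 + (-2240) + 280 = 408.

408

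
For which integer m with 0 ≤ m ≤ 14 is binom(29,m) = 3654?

C(29,m) increases on 0 ≤ m ≤ 14. C(29,2) = 406 and C(29,3) = 3654, so m = 3.

3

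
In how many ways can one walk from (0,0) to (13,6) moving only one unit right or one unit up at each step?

27132

Each path is a sequence of 19 steps with 13 rights: C(19,13) = 27132.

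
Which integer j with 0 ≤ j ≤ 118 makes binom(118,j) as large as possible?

C(118,j) is maximized at j = 118/2 = 59.

59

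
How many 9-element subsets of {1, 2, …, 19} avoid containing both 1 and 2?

72930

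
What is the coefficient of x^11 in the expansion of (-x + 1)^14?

-364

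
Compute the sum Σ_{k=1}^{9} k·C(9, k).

2304

Since k·C(9,k) = 9·C(8,k−1), the sum is 9·2^8 = 9·256 = 2304.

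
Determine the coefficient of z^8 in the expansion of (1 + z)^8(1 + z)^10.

(1 + z)^8(1 + z)^10 = (1 + z)^18, so the coefficient of z^8 is C(18,8)·1^8 = 43758·1 = 43758.

43758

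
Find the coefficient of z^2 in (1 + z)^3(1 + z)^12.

105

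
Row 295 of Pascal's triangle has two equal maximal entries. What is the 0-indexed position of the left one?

147

For odd n = 295, C(295,m) peaks at m = (n−1)/2 and (n+1)/2; the lower is 147.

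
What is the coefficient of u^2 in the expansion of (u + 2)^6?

The general term is C(6,j)·(u)^j·(2)^(6-j); the u^2 term has j = 2.
C(6,2) = 15.
Coefficient = C(6,2) · 2^4 = 15 · 16 = 240.

240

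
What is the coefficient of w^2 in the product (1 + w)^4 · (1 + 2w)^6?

114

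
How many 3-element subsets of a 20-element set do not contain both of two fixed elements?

1122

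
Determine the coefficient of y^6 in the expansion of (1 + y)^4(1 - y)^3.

Coefficient of y^6 = Σ_{j} C(4,j)·1^j·C(3,6-j)·(-1)^(6-j) for j from 3 to 4.
= (-4) + 3 = -1.

-1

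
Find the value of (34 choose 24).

131128140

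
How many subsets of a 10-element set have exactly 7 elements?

120

Choose the 7 positions: C(10,7) = 120.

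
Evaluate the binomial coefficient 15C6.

C(15,6) = (15·14·13·12·11·10) / 6! = 3603600 / 720 = 5005.

5005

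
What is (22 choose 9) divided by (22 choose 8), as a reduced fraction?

14/9

C(n,k+1)/C(n,k) = (n−k)/(k+1) = (22−8)/(8+1) = 14/9.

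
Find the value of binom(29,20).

C(29,20) = C(29,9) by symmetry.
C(29,9) = (29·28·27·26·25·24·23·22·21) / 9! = 3634245014400 / 362880 = 10015005.

10015005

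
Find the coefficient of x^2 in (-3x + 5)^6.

The general term is C(6,j)·(-3x)^j·(5)^(6-j); the x^2 term has j = 2.
C(6,2) = 15.
Coefficient = C(6,2) · (-3)^2 · 5^4 = 15 · 9 · 625 = 84375.

84375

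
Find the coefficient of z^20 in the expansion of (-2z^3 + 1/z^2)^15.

3075072

General term: C(15,j)·(-2z^3)^j·(1/z^2)^(15-j), with z-exponent 3j − 2(15−j) = 5j − 30.
Set 5j − 30 = 20: j = 10.
C(15,10) = 3003; (-2)^10 = 1024; 1^5 = 1.
Coefficient = 3003 · 1024 · 1 = 3075072.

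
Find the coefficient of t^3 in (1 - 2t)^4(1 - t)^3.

-129

Coefficient of t^3 = Σ_{j} C(4,j)·(-2)^j·C(3,3-j)·(-1)^(3-j) for j from 0 to 3.
= (-1) + (-24) + (-72) + (-32) = -129.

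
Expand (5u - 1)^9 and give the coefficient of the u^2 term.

The general term is C(9,j)·(5u)^j·(-1)^(9-j); the u^2 term has j = 2.
C(9,2) = 36.
Coefficient = C(9,2) · 5^2 · (-1)^7 = 36 · 25 · (-1) = -900.

-900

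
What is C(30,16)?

145422675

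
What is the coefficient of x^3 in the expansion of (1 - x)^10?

-120

The general term is C(10,j)·(1)^j·(-x)^(10-j); the x^3 term has j = 7.
C(10,7) = 120.
Coefficient = C(10,7) · (-1)^3 = 120 · (-1) = -120.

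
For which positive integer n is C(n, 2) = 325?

26

n(n−1)/2 = 325 ⇒ n(n−1) = 650. Since 26·25 = 650, n = 26.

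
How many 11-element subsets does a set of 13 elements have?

78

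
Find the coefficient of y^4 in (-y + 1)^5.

5

The general term is C(5,j)·(-y)^j·(1)^(5-j); the y^4 term has j = 4.
C(5,4) = 5.
Coefficient = C(5,4) = 5.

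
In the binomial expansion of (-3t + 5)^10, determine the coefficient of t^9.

The general term is C(10,j)·(-3t)^j·(5)^(10-j); the t^9 term has j = 9.
C(10,9) = 10.
Coefficient = C(10,9) · (-3)^9 · 5^1 = 10 · (-19683) · 5 = -984150.

-984150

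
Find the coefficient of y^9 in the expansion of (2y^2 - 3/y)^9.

General term: C(9,j)·(2y^2)^j·(-3/y)^(9-j), with y-exponent 2j − 1(9−j) = 3j − 9.
Set 3j − 9 = 9: j = 6.
C(9,6) = 84; 2^6 = 64; (-3)^3 = -27.
Coefficient = 84 · 64 · (-27) = -145152.

-145152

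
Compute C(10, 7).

120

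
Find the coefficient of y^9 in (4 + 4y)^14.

537407782912

The general term is C(14,j)·(4)^j·(4y)^(14-j); the y^9 term has j = 5.
C(14,5) = 2002.
Coefficient = C(14,5) · 4^5 · 4^9 = 2002 · 1024 · 262144 = 537407782912.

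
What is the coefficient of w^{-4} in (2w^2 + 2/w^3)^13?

14057472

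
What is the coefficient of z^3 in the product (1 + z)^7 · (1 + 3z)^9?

5138

Coefficient of z^3 = Σ_{j} C(7,j)·1^j·C(9,3-j)·3^(3-j) for j from 0 to 3.
= 2268 + 2268 + 567 + 35 = 5138.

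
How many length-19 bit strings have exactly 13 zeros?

27132

Choose the 13 positions: C(19,13) = 27132.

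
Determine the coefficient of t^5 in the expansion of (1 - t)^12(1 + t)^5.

84

Coefficient of t^5 = Σ_{j} C(12,j)·(-1)^j·C(5,5-j)·1^(5-j) for j from 0 to 5.
= 1 + (-60) + 660 + (-2200) + 2475 + (-792) = 84.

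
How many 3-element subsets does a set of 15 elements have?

455

C(15,3) = (15·14·13) / 3! = 2730 / 6 = 455.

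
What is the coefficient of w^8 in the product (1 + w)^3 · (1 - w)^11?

Coefficient of w^8 = Σ_{j} C(3,j)·1^j·C(11,8-j)·(-1)^(8-j) for j from 0 to 3.
= 165 + (-990) + 1386 + (-462) = 99.

99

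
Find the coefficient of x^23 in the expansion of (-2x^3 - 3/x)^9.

-6912

General term: C(9,j)·(-2x^3)^j·(-3/x)^(9-j), with x-exponent 3j − 1(9−j) = 4j − 9.
Set 4j − 9 = 23: j = 8.
C(9,8) = 9; (-2)^8 = 256; (-3)^1 = -3.
Coefficient = 9 · 256 · (-3) = -6912.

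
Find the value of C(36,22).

3796297200

C(36,22) = C(36,14) by symmetry.
C(36,14) = (36·35·34·33·32·31·30·29·28·27·26·25·24·23) / 14! = 330954702783344640000 / 87178291200 = 3796297200.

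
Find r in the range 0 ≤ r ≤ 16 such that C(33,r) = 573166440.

13

C(33,r) increases on 0 ≤ r ≤ 16. C(33,12) = 354817320 and C(33,13) = 573166440, so r = 13.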